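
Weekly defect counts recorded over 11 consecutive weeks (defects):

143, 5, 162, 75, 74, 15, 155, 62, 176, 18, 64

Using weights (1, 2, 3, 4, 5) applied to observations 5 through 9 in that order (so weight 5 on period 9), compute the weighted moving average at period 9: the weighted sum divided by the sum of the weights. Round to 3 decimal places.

113.133

Weighted sum: 1·74 + 2·15 + 3·155 + 4·62 + 5·176 = 74 + 30 + 465 + 248 + 880 = 1697
Weight total: 1 + 2 + 3 + 4 + 5 = 15
WMA = 1697 / 15 = 113.133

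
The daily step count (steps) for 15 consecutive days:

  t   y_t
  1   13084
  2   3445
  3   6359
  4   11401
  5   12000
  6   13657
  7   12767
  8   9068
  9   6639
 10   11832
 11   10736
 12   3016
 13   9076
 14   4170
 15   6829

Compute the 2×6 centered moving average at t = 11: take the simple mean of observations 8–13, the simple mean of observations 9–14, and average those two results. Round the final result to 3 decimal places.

7986.333

Sum over 8–13: 9068 + 6639 + 11832 + 10736 + 3016 + 9076 = 50367
Sum over 9–14: 6639 + 11832 + 10736 + 3016 + 9076 + 4170 = 45469
CMA at t=11 = (50367 + 45469) / (2·6) = 95836 / 12 = 7986.333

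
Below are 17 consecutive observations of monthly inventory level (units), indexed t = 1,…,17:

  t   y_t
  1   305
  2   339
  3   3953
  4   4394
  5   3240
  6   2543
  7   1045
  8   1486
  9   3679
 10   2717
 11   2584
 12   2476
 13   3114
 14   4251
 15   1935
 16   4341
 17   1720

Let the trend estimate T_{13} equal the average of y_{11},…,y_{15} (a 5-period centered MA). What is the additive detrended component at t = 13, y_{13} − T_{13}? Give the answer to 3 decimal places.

242.000

Trend T_13 = (2584 + 2476 + 3114 + 4251 + 1935) / 5 = 14360/5 = 2872.00000
Detrended value: 3114 − 2872.00000 = 242.000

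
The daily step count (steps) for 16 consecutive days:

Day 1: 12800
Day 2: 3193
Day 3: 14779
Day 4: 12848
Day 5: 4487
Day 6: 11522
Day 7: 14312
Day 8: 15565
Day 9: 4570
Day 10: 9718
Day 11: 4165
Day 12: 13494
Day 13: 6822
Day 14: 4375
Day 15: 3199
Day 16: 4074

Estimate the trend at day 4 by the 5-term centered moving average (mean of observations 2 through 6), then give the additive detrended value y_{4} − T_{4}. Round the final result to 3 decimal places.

Trend T_4 = (3193 + 14779 + 12848 + 4487 + 11522) / 5 = 46829/5 = 9365.80000
Detrended value: 12848 − 9365.80000 = 3482.200

3482.200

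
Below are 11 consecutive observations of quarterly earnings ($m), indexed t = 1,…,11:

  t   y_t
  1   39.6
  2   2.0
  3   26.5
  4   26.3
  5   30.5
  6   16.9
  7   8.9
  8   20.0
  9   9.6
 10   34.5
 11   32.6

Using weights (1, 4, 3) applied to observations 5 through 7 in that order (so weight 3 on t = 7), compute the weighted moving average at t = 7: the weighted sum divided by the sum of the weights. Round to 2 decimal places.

Weighted sum: 1·30.5 + 4·16.9 + 3·8.9 = 30.5 + 67.6 + 26.7 = 124.8
Weight total: 1 + 4 + 3 = 8
WMA = 124.8 / 8 = 15.60

15.60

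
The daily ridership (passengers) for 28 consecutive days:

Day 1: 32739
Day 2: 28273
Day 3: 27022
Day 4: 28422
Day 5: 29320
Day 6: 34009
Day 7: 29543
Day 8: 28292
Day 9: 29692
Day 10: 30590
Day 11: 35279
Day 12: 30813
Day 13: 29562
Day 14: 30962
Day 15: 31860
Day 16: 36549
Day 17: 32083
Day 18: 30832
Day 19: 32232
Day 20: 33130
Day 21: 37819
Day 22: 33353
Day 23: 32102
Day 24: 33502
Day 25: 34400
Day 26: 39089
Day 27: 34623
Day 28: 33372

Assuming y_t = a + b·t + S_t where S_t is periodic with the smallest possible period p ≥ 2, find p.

First differences y_{t+1} − y_t: -4466, -1251, 1400, 898, 4689, -4466, -1251, 1400, 898, 4689, -4466, -1251, …
The difference pattern repeats every 5 terms and not for any smaller step, so p = 5.

5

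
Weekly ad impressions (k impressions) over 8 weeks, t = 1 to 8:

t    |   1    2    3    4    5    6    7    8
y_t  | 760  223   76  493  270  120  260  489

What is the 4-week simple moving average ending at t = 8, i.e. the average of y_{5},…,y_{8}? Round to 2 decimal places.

Sum of periods 5–8: 270 + 120 + 260 + 489 = 1139
Divide by 4: 1139 / 4 = 284.75

284.75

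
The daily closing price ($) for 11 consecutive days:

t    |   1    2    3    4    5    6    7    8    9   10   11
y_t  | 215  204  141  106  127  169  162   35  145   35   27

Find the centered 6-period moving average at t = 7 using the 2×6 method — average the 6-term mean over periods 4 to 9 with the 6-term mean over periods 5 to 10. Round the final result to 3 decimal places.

Sum over 4–9: 106 + 127 + 169 + 162 + 35 + 145 = 744
Sum over 5–10: 127 + 169 + 162 + 35 + 145 + 35 = 673
CMA at t=7 = (744 + 673) / (2·6) = 1417 / 12 = 118.083

118.083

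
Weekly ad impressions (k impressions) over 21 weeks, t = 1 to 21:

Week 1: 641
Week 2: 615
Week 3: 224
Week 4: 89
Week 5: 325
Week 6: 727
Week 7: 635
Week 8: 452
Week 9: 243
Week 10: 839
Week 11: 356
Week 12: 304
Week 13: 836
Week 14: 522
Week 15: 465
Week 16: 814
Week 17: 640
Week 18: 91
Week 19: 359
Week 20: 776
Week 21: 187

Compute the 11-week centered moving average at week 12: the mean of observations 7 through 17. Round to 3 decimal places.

Sum of periods 7–17: 635 + 452 + 243 + 839 + 356 + 304 + 836 + 522 + 465 + 814 + 640 = 6106
Divide by 11: 6106 / 11 = 555.091

555.091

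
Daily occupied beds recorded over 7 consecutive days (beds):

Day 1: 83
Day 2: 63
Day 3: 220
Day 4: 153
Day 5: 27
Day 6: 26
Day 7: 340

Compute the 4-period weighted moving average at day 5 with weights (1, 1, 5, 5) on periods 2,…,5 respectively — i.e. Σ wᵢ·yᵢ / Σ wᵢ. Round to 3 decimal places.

Weighted sum: 1·63 + 1·220 + 5·153 + 5·27 = 63 + 220 + 765 + 135 = 1183
Weight total: 1 + 1 + 5 + 5 = 12
WMA = 1183 / 12 = 98.583

98.583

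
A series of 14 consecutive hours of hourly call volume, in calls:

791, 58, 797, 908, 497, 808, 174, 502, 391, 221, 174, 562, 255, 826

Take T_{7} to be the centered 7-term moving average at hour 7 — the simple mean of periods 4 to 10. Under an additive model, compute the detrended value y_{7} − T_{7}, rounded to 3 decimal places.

-326.143

Trend T_7 = (908 + 497 + 808 + 174 + 502 + 391 + 221) / 7 = 3501/7 = 500.14286
Detrended value: 174 − 500.14286 = -326.143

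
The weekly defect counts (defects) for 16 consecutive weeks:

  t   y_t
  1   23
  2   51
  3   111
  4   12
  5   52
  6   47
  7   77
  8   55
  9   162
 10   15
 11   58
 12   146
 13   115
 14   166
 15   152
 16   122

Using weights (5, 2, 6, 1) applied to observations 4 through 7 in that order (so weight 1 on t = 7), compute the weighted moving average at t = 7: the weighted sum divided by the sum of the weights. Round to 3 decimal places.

Weighted sum: 5·12 + 2·52 + 6·47 + 1·77 = 60 + 104 + 282 + 77 = 523
Weight total: 5 + 2 + 6 + 1 = 14
WMA = 523 / 14 = 37.357

37.357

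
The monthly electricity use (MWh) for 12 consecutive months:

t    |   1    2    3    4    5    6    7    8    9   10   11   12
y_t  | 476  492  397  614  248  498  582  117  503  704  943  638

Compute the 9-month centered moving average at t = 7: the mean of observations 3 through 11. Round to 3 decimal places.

511.778

Sum of periods 3–11: 397 + 614 + 248 + 498 + 582 + 117 + 503 + 704 + 943 = 4606
Divide by 9: 4606 / 9 = 511.778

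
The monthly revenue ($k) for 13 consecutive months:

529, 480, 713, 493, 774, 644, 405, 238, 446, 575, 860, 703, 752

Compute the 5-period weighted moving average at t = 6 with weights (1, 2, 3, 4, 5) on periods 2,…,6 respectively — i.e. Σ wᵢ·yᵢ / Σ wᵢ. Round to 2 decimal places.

Weighted sum: 1·480 + 2·713 + 3·493 + 4·774 + 5·644 = 480 + 1426 + 1479 + 3096 + 3220 = 9701
Weight total: 1 + 2 + 3 + 4 + 5 = 15
WMA = 9701 / 15 = 646.73

646.73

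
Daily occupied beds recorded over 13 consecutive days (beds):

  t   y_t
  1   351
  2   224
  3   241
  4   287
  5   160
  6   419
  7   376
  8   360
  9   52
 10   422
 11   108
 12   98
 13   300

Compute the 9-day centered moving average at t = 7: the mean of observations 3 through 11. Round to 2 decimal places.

269.44

Sum of periods 3–11: 241 + 287 + 160 + 419 + 376 + 360 + 52 + 422 + 108 = 2425
Divide by 9: 2425 / 9 = 269.44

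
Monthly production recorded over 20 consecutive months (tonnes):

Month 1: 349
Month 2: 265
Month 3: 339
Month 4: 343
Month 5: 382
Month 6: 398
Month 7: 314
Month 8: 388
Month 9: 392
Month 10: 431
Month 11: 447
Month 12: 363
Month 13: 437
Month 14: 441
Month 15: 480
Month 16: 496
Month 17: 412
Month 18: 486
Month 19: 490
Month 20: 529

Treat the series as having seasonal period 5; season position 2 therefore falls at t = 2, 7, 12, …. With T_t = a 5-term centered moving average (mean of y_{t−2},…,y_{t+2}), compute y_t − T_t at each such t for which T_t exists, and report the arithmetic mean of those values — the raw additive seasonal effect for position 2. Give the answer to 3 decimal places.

Season position 2 occurs at t = 7, 12, 17 (where T_t is defined).
t=7: T_7 = 374.80000; y_7 − T_7 = 314 − 374.80000 = -60.80000
t=12: T_12 = 423.80000; y_12 − T_12 = 363 − 423.80000 = -60.80000
t=17: T_17 = 472.80000; y_17 − T_17 = 412 − 472.80000 = -60.80000
Mean deviation: (-60.80000 + -60.80000 + -60.80000) / 3 = -60.800

-60.800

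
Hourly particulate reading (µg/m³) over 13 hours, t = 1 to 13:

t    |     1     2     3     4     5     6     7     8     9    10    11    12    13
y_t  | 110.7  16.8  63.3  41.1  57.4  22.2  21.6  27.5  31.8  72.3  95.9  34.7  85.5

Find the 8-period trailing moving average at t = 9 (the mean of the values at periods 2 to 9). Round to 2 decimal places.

35.21

Sum of periods 2–9: 16.8 + 63.3 + 41.1 + 57.4 + 22.2 + 21.6 + 27.5 + 31.8 = 281.7
Divide by 8: 281.7 / 8 = 35.21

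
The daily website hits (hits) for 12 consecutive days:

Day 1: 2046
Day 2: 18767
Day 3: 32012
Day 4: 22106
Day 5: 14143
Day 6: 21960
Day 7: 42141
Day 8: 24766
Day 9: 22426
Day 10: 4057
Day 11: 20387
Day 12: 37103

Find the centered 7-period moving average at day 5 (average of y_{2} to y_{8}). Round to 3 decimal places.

Sum of periods 2–8: 18767 + 32012 + 22106 + 14143 + 21960 + 42141 + 24766 = 175895
Divide by 7: 175895 / 7 = 25127.857

25127.857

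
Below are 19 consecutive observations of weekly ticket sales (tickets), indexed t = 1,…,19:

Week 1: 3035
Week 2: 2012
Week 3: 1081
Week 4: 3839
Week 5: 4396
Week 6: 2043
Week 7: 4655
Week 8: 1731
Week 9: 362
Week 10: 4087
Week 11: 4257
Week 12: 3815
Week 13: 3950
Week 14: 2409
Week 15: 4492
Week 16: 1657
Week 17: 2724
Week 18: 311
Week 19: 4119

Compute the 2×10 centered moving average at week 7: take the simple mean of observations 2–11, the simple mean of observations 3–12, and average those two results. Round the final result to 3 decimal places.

Sum over 2–11: 2012 + 1081 + 3839 + 4396 + 2043 + 4655 + 1731 + 362 + 4087 + 4257 = 28463
Sum over 3–12: 1081 + 3839 + 4396 + 2043 + 4655 + 1731 + 362 + 4087 + 4257 + 3815 = 30266
CMA at t=7 = (28463 + 30266) / (2·10) = 58729 / 20 = 2936.450

2936.450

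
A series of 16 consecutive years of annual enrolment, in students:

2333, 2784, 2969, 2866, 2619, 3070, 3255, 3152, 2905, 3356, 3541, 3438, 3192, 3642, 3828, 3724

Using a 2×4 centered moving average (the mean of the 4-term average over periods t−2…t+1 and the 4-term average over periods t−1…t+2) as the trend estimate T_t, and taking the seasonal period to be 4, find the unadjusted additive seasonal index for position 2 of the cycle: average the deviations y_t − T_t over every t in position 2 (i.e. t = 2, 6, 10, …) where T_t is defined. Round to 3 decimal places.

81.583

Season position 2 occurs at t = 6, 10, 14 (where T_t is defined).
t=6: T_6 = 2988.25000; y_6 − T_6 = 3070 − 2988.25000 = 81.75000
t=10: T_10 = 3274.25000; y_10 − T_10 = 3356 − 3274.25000 = 81.75000
t=14: T_14 = 3560.75000; y_14 − T_14 = 3642 − 3560.75000 = 81.25000
Mean deviation: (81.75000 + 81.75000 + 81.25000) / 3 = 81.583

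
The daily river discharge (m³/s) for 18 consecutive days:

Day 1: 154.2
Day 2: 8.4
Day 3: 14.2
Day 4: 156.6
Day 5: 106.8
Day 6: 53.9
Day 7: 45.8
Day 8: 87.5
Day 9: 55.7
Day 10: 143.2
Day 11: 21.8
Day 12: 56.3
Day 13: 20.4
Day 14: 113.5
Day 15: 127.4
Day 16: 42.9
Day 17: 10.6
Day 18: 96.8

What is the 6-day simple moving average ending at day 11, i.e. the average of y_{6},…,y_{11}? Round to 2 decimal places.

Sum of periods 6–11: 53.9 + 45.8 + 87.5 + 55.7 + 143.2 + 21.8 = 407.9
Divide by 6: 407.9 / 6 = 67.98

67.98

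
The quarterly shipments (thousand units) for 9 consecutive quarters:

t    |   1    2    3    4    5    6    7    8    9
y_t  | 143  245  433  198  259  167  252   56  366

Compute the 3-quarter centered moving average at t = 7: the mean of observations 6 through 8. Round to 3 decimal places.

Sum of periods 6–8: 167 + 252 + 56 = 475
Divide by 3: 475 / 3 = 158.333

158.333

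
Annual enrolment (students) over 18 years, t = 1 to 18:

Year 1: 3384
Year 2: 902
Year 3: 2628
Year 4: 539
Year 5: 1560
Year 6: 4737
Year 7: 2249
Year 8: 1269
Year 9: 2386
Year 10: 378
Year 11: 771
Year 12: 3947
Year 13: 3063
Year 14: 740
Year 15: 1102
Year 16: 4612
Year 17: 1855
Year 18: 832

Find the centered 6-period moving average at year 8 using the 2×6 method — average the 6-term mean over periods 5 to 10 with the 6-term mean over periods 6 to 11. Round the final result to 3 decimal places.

2030.750

Sum over 5–10: 1560 + 4737 + 2249 + 1269 + 2386 + 378 = 12579
Sum over 6–11: 4737 + 2249 + 1269 + 2386 + 378 + 771 = 11790
CMA at t=8 = (12579 + 11790) / (2·6) = 24369 / 12 = 2030.750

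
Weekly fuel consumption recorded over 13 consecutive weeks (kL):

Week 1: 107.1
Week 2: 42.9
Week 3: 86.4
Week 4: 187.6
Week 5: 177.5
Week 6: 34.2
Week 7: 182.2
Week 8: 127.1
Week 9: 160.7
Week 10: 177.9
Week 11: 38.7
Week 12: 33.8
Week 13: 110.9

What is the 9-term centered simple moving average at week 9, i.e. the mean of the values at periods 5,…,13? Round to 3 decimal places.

115.889

Sum of periods 5–13: 177.5 + 34.2 + 182.2 + 127.1 + 160.7 + 177.9 + 38.7 + 33.8 + 110.9 = 1043.0
Divide by 9: 1043.0 / 9 = 115.889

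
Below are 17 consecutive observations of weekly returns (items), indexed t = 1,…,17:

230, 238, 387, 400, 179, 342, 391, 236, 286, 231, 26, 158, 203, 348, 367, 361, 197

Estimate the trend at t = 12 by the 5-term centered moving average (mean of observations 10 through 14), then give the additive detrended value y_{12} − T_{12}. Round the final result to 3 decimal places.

Trend T_12 = (231 + 26 + 158 + 203 + 348) / 5 = 966/5 = 193.20000
Detrended value: 158 − 193.20000 = -35.200

-35.200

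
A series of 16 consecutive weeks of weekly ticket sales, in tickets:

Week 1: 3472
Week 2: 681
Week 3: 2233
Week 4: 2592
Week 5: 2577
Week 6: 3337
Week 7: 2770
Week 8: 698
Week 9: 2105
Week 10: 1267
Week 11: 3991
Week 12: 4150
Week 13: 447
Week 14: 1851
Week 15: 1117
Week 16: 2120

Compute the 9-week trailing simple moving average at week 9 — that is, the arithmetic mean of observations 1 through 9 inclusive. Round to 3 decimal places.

Sum of periods 1–9: 3472 + 681 + 2233 + 2592 + 2577 + 3337 + 2770 + 698 + 2105 = 20465
Divide by 9: 20465 / 9 = 2273.889

2273.889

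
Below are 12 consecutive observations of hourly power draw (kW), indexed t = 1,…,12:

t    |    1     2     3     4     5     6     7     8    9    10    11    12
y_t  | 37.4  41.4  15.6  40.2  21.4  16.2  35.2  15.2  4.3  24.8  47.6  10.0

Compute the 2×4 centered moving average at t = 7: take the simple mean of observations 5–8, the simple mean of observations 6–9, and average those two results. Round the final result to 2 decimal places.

19.86

Sum over 5–8: 21.4 + 16.2 + 35.2 + 15.2 = 88.0
Sum over 6–9: 16.2 + 35.2 + 15.2 + 4.3 = 70.9
CMA at t=7 = (88.0 + 70.9) / (2·4) = 158.9 / 8 = 19.86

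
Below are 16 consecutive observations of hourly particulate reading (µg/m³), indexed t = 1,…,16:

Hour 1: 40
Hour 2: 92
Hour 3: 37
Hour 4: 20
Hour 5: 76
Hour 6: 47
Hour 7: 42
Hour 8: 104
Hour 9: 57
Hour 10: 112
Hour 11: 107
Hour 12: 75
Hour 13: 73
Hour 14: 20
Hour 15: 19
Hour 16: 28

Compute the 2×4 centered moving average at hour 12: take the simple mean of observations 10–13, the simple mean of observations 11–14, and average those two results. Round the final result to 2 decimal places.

80.25

Sum over 10–13: 112 + 107 + 75 + 73 = 367
Sum over 11–14: 107 + 75 + 73 + 20 = 275
CMA at t=12 = (367 + 275) / (2·4) = 642 / 8 = 80.25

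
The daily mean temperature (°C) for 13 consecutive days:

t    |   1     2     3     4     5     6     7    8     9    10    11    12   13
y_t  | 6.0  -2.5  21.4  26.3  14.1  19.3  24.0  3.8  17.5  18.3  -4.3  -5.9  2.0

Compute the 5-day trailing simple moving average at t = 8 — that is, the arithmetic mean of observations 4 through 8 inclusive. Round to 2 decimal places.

Sum of periods 4–8: 26.3 + 14.1 + 19.3 + 24.0 + 3.8 = 87.5
Divide by 5: 87.5 / 5 = 17.50

17.50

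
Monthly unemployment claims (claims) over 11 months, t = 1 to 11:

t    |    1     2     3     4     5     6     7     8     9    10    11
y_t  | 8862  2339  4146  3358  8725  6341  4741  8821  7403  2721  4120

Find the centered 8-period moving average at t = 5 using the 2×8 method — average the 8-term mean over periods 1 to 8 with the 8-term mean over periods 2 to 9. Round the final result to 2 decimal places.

5825.44

Sum over 1–8: 8862 + 2339 + 4146 + 3358 + 8725 + 6341 + 4741 + 8821 = 47333
Sum over 2–9: 2339 + 4146 + 3358 + 8725 + 6341 + 4741 + 8821 + 7403 = 45874
CMA at t=5 = (47333 + 45874) / (2·8) = 93207 / 16 = 5825.44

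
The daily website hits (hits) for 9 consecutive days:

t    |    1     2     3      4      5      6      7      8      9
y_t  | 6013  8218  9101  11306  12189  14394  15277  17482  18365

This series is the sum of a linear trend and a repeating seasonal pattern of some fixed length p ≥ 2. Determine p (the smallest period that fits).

2

First differences y_{t+1} − y_t: 2205, 883, 2205, 883, 2205, 883, …
The difference pattern repeats every 2 terms and not for any smaller step, so p = 2.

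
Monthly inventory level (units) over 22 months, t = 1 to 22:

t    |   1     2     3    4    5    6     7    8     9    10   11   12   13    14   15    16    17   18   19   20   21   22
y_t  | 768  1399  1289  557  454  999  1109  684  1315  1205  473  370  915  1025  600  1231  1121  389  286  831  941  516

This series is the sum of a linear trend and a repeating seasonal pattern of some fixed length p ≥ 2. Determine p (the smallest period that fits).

7

First differences y_{t+1} − y_t: 631, -110, -732, -103, 545, 110, -425, 631, -110, -732, -103, 545, 110, -425, 631, -110, …
The difference pattern repeats every 7 terms and not for any smaller step, so p = 7.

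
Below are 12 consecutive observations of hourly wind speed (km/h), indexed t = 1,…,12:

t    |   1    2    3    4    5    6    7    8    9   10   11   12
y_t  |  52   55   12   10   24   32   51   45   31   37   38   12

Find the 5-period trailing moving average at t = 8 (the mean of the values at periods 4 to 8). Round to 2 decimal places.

Sum of periods 4–8: 10 + 24 + 32 + 51 + 45 = 162
Divide by 5: 162 / 5 = 32.40

32.40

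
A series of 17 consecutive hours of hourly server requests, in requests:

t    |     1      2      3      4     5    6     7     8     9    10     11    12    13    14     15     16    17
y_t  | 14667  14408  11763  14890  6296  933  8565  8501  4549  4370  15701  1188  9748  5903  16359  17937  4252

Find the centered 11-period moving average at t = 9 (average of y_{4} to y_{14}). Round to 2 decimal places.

7331.27

Sum of periods 4–14: 14890 + 6296 + 933 + 8565 + 8501 + 4549 + 4370 + 15701 + 1188 + 9748 + 5903 = 80644
Divide by 11: 80644 / 11 = 7331.27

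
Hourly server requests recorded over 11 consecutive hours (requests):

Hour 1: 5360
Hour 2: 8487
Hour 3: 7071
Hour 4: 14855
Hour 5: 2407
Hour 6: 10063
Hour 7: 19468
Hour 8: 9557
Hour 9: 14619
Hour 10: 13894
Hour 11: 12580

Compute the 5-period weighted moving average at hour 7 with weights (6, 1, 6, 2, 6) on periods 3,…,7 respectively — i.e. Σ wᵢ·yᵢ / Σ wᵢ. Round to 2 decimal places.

9936.05

Weighted sum: 6·7071 + 1·14855 + 6·2407 + 2·10063 + 6·19468 = 42426 + 14855 + 14442 + 20126 + 116808 = 208657
Weight total: 6 + 1 + 6 + 2 + 6 = 21
WMA = 208657 / 21 = 9936.05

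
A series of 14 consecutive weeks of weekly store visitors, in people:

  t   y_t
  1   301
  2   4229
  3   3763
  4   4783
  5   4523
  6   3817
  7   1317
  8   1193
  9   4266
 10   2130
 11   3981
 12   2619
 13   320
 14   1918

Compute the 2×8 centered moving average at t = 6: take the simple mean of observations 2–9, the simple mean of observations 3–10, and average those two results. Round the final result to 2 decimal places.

Sum over 2–9: 4229 + 3763 + 4783 + 4523 + 3817 + 1317 + 1193 + 4266 = 27891
Sum over 3–10: 3763 + 4783 + 4523 + 3817 + 1317 + 1193 + 4266 + 2130 = 25792
CMA at t=6 = (27891 + 25792) / (2·8) = 53683 / 16 = 3355.19

3355.19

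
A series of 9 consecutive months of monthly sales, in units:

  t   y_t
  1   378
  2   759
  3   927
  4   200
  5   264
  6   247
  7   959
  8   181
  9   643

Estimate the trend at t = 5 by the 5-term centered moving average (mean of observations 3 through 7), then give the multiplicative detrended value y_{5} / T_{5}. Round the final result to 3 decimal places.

0.508

Trend T_5 = (927 + 200 + 264 + 247 + 959) / 5 = 2597/5 = 519.40000
Ratio to trend: 264 / 519.40000 = 0.508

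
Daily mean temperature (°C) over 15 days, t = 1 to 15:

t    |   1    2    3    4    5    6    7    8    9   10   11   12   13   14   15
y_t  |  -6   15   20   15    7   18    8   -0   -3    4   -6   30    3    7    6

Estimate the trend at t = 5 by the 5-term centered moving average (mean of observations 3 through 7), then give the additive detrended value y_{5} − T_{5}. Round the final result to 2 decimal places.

Trend T_5 = (20 + 15 + 7 + 18 + 8) / 5 = 68/5 = 13.6000
Detrended value: 7 − 13.6000 = -6.60

-6.60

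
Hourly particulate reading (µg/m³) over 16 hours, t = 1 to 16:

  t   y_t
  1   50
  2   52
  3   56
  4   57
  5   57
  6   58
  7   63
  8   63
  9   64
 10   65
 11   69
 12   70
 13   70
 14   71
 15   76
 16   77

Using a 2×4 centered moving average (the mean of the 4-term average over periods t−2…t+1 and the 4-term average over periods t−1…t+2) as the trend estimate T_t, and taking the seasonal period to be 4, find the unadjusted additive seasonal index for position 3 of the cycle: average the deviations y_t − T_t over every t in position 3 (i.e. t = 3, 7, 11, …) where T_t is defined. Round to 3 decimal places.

Season position 3 occurs at t = 3, 7, 11 (where T_t is defined).
t=3: T_3 = 54.62500; y_3 − T_3 = 56 − 54.62500 = 1.37500
t=7: T_7 = 61.12500; y_7 − T_7 = 63 − 61.12500 = 1.87500
t=11: T_11 = 67.75000; y_11 − T_11 = 69 − 67.75000 = 1.25000
Mean deviation: (1.37500 + 1.87500 + 1.25000) / 3 = 1.500

1.500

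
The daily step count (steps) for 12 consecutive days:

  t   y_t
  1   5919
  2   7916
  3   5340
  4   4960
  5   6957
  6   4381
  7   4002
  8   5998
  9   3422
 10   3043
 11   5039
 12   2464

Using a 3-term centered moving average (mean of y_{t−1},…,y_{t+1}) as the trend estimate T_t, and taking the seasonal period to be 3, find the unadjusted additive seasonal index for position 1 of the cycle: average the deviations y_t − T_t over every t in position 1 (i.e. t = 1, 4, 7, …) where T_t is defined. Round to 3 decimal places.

-791.889

Season position 1 occurs at t = 4, 7, 10 (where T_t is defined).
t=4: T_4 = 5752.33333; y_4 − T_4 = 4960 − 5752.33333 = -792.33333
t=7: T_7 = 4793.66667; y_7 − T_7 = 4002 − 4793.66667 = -791.66667
t=10: T_10 = 3834.66667; y_10 − T_10 = 3043 − 3834.66667 = -791.66667
Mean deviation: (-792.33333 + -791.66667 + -791.66667) / 3 = -791.889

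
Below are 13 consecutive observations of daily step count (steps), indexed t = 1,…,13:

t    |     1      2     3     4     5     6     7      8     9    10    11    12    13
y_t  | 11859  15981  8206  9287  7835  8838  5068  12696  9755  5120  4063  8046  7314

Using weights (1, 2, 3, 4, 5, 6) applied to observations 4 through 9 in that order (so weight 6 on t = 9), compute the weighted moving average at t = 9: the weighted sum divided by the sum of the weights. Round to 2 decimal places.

9226.33

Weighted sum: 1·9287 + 2·7835 + 3·8838 + 4·5068 + 5·12696 + 6·9755 = 9287 + 15670 + 26514 + 20272 + 63480 + 58530 = 193753
Weight total: 1 + 2 + 3 + 4 + 5 + 6 = 21
WMA = 193753 / 21 = 9226.33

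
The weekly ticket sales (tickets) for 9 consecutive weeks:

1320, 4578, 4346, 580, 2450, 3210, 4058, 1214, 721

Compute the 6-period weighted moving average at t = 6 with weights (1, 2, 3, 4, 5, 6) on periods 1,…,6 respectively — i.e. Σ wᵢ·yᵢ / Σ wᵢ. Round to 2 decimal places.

Weighted sum: 1·1320 + 2·4578 + 3·4346 + 4·580 + 5·2450 + 6·3210 = 1320 + 9156 + 13038 + 2320 + 12250 + 19260 = 57344
Weight total: 1 + 2 + 3 + 4 + 5 + 6 = 21
WMA = 57344 / 21 = 2730.67

2730.67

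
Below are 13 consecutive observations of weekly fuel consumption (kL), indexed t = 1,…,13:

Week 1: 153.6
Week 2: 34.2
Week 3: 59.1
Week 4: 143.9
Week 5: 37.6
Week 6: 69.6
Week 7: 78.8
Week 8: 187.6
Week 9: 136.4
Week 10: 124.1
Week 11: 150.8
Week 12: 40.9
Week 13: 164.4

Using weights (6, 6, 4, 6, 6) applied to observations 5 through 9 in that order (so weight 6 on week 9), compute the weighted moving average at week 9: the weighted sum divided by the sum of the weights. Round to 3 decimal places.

103.657

Weighted sum: 6·37.6 + 6·69.6 + 4·78.8 + 6·187.6 + 6·136.4 = 225.6 + 417.6 + 315.2 + 1125.6 + 818.4 = 2902.4
Weight total: 6 + 6 + 4 + 6 + 6 = 28
WMA = 2902.4 / 28 = 103.657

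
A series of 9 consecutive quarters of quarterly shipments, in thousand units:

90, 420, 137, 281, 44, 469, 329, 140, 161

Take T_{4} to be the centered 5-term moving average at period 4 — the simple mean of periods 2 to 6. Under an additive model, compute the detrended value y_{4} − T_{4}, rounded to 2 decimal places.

10.80

Trend T_4 = (420 + 137 + 281 + 44 + 469) / 5 = 1351/5 = 270.2000
Detrended value: 281 − 270.2000 = 10.80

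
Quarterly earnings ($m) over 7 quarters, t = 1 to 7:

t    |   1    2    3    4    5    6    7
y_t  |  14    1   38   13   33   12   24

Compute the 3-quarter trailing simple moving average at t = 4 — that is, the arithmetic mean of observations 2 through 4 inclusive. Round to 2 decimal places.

17.33

Sum of periods 2–4: 1 + 38 + 13 = 52
Divide by 3: 52 / 3 = 17.33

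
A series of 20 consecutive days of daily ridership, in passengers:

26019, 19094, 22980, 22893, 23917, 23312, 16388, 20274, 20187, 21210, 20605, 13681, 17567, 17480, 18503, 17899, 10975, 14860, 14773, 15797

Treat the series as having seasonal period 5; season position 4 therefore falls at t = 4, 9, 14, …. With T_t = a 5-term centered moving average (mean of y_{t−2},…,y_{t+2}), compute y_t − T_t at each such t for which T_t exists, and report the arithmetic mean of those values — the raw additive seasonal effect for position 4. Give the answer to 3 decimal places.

454.000

Season position 4 occurs at t = 4, 9, 14 (where T_t is defined).
t=4: T_4 = 22439.20000; y_4 − T_4 = 22893 − 22439.20000 = 453.80000
t=9: T_9 = 19732.80000; y_9 − T_9 = 20187 − 19732.80000 = 454.20000
t=14: T_14 = 17026.00000; y_14 − T_14 = 17480 − 17026.00000 = 454.00000
Mean deviation: (453.80000 + 454.20000 + 454.00000) / 3 = 454.000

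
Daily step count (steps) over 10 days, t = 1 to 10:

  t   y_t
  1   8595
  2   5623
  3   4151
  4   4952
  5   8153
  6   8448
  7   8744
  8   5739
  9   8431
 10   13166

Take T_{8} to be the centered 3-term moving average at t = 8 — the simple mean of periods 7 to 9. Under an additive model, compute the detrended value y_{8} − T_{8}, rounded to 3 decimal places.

Trend T_8 = (8744 + 5739 + 8431) / 3 = 22914/3 = 7638.00000
Detrended value: 5739 − 7638.00000 = -1899.000

-1899.000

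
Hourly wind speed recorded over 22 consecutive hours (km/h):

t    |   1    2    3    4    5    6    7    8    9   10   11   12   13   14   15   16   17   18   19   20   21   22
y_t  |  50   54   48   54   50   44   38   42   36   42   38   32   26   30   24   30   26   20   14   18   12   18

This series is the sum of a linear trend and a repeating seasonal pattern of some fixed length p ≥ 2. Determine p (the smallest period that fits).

First differences y_{t+1} − y_t: 4, -6, 6, -4, -6, -6, 4, -6, 6, -4, -6, -6, 4, -6, …
The difference pattern repeats every 6 terms and not for any smaller step, so p = 6.

6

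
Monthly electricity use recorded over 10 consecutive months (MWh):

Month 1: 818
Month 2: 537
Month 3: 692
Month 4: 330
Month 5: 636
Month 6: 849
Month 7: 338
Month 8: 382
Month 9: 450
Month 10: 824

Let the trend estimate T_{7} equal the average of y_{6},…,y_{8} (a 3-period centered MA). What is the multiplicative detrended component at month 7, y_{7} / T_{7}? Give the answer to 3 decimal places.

0.646

Trend T_7 = (849 + 338 + 382) / 3 = 1569/3 = 523.00000
Ratio to trend: 338 / 523.00000 = 0.646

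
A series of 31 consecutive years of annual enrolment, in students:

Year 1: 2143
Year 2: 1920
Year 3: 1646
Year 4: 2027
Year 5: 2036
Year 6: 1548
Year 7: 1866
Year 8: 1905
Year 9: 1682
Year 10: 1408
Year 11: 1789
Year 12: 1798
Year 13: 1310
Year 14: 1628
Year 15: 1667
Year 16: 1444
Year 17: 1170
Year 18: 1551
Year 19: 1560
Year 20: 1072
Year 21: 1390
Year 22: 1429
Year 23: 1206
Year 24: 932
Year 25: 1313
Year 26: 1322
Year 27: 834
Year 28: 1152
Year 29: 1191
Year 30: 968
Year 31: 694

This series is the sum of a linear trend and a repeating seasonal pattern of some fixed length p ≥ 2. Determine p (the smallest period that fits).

First differences y_{t+1} − y_t: -223, -274, 381, 9, -488, 318, 39, -223, -274, 381, 9, -488, 318, 39, -223, -274, …
The difference pattern repeats every 7 terms and not for any smaller step, so p = 7.

7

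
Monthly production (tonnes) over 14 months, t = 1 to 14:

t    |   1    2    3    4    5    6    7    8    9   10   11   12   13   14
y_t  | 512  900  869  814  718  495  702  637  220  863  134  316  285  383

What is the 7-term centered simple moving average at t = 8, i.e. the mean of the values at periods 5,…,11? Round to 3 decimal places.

538.429

Sum of periods 5–11: 718 + 495 + 702 + 637 + 220 + 863 + 134 = 3769
Divide by 7: 3769 / 7 = 538.429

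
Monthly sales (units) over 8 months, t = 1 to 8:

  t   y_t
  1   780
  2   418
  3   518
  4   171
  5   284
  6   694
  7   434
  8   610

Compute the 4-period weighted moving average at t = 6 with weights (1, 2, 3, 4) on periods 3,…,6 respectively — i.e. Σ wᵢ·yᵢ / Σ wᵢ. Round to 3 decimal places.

Weighted sum: 1·518 + 2·171 + 3·284 + 4·694 = 518 + 342 + 852 + 2776 = 4488
Weight total: 1 + 2 + 3 + 4 = 10
WMA = 4488 / 10 = 448.800

448.800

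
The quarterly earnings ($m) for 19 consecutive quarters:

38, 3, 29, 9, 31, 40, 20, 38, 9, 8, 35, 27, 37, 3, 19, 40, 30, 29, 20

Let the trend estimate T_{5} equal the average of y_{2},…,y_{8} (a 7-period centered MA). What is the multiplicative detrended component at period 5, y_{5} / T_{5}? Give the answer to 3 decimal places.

1.276

Trend T_5 = (3 + 29 + 9 + 31 + 40 + 20 + 38) / 7 = 170/7 = 24.28571
Ratio to trend: 31 / 24.28571 = 1.276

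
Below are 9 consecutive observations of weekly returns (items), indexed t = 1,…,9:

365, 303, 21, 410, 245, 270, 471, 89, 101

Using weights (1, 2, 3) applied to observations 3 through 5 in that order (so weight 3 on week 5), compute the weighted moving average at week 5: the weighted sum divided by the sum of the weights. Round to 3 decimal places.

Weighted sum: 1·21 + 2·410 + 3·245 = 21 + 820 + 735 = 1576
Weight total: 1 + 2 + 3 = 6
WMA = 1576 / 6 = 262.667

262.667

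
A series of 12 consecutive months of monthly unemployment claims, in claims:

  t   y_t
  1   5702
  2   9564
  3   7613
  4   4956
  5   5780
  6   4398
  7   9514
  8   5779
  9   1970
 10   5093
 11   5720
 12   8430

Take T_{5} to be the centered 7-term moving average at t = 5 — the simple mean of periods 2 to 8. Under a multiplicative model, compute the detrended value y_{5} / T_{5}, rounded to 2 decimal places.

0.85

Trend T_5 = (9564 + 7613 + 4956 + 5780 + 4398 + 9514 + 5779) / 7 = 47604/7 = 6800.5714
Ratio to trend: 5780 / 6800.5714 = 0.85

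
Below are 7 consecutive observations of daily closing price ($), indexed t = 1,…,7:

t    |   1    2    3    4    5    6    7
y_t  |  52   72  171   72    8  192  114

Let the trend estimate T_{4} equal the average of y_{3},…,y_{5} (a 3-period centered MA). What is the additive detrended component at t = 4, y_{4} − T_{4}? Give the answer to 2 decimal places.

-11.67

Trend T_4 = (171 + 72 + 8) / 3 = 251/3 = 83.6667
Detrended value: 72 − 83.6667 = -11.67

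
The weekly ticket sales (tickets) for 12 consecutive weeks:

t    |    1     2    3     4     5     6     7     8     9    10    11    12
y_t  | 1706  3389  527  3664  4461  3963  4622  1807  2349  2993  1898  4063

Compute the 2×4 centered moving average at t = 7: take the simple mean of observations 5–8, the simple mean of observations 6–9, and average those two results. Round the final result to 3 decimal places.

Sum over 5–8: 4461 + 3963 + 4622 + 1807 = 14853
Sum over 6–9: 3963 + 4622 + 1807 + 2349 = 12741
CMA at t=7 = (14853 + 12741) / (2·4) = 27594 / 8 = 3449.250

3449.250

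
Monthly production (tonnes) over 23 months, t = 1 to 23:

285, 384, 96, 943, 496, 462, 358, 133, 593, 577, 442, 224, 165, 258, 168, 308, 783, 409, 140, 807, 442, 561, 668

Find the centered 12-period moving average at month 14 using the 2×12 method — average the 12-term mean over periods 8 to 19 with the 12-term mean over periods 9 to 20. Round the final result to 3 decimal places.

378.083

Sum over 8–19: 133 + 593 + 577 + 442 + 224 + 165 + 258 + 168 + 308 + 783 + 409 + 140 = 4200
Sum over 9–20: 593 + 577 + 442 + 224 + 165 + 258 + 168 + 308 + 783 + 409 + 140 + 807 = 4874
CMA at t=14 = (4200 + 4874) / (2·12) = 9074 / 24 = 378.083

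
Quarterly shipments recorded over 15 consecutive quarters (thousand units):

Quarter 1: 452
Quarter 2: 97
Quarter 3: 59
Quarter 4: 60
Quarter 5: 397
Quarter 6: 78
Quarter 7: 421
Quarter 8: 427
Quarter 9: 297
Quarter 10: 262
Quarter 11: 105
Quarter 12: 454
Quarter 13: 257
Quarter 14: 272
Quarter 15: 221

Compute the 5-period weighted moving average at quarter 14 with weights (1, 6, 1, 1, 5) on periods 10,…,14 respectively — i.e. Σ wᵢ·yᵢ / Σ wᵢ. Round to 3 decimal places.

Weighted sum: 1·262 + 6·105 + 1·454 + 1·257 + 5·272 = 262 + 630 + 454 + 257 + 1360 = 2963
Weight total: 1 + 6 + 1 + 1 + 5 = 14
WMA = 2963 / 14 = 211.643

211.643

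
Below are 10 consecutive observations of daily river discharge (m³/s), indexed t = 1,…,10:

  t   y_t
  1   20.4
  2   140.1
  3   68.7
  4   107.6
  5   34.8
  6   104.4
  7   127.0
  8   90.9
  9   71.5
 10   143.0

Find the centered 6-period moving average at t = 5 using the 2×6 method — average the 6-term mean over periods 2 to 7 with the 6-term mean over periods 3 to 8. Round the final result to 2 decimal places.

93.00

Sum over 2–7: 140.1 + 68.7 + 107.6 + 34.8 + 104.4 + 127.0 = 582.6
Sum over 3–8: 68.7 + 107.6 + 34.8 + 104.4 + 127.0 + 90.9 = 533.4
CMA at t=5 = (582.6 + 533.4) / (2·6) = 1116.0 / 12 = 93.00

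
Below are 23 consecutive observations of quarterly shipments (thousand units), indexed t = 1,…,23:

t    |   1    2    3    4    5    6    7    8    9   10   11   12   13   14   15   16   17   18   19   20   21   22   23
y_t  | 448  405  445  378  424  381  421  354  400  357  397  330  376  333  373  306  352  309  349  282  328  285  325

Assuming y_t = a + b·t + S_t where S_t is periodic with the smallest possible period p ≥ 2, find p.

First differences y_{t+1} − y_t: -43, 40, -67, 46, -43, 40, -67, 46, -43, 40, …
The difference pattern repeats every 4 terms and not for any smaller step, so p = 4.

4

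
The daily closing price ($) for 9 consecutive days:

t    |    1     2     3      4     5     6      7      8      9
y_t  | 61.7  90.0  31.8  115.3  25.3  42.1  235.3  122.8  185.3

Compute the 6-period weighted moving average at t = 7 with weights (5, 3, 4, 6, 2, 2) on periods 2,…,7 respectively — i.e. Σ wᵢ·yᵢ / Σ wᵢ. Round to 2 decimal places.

77.87

Weighted sum: 5·90.0 + 3·31.8 + 4·115.3 + 6·25.3 + 2·42.1 + 2·235.3 = 450.0 + 95.4 + 461.2 + 151.8 + 84.2 + 470.6 = 1713.2
Weight total: 5 + 3 + 4 + 6 + 2 + 2 = 22
WMA = 1713.2 / 22 = 77.87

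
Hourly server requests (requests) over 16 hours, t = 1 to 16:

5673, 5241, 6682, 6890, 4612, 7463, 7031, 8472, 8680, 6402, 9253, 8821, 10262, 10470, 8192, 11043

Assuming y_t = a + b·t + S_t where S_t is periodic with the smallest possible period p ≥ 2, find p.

5

First differences y_{t+1} − y_t: -432, 1441, 208, -2278, 2851, -432, 1441, 208, -2278, 2851, -432, 1441, …
The difference pattern repeats every 5 terms and not for any smaller step, so p = 5.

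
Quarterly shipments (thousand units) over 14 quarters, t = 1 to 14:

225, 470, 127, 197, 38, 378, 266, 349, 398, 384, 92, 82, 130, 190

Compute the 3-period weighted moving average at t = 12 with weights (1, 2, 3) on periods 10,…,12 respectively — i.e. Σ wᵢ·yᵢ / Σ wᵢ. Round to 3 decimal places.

Weighted sum: 1·384 + 2·92 + 3·82 = 384 + 184 + 246 = 814
Weight total: 1 + 2 + 3 = 6
WMA = 814 / 6 = 135.667

135.667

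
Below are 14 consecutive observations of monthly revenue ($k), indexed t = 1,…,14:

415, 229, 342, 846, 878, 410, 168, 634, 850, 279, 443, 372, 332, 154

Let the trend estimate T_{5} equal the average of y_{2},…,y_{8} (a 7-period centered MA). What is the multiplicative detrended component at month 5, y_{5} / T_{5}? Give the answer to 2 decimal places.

1.75

Trend T_5 = (229 + 342 + 846 + 878 + 410 + 168 + 634) / 7 = 3507/7 = 501.0000
Ratio to trend: 878 / 501.0000 = 1.75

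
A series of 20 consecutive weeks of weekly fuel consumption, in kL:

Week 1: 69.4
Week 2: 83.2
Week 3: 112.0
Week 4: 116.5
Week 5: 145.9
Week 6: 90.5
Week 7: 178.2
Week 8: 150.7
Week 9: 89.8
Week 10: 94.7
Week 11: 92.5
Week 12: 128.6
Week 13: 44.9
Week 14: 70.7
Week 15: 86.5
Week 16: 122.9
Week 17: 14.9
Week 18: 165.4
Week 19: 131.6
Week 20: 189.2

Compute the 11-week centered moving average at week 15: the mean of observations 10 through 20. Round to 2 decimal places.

Sum of periods 10–20: 94.7 + 92.5 + 128.6 + 44.9 + 70.7 + 86.5 + 122.9 + 14.9 + 165.4 + 131.6 + 189.2 = 1141.9
Divide by 11: 1141.9 / 11 = 103.81

103.81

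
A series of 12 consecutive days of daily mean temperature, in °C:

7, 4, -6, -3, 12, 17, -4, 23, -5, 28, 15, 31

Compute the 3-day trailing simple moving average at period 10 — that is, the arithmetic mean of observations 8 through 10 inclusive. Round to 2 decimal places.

15.33

Sum of periods 8–10: 23 + (-5) + 28 = 46
Divide by 3: 46 / 3 = 15.33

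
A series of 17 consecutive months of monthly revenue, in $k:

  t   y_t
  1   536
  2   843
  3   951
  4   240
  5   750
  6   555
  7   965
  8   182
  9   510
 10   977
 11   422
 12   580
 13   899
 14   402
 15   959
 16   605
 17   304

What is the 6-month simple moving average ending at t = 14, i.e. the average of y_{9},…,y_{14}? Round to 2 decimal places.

Sum of periods 9–14: 510 + 977 + 422 + 580 + 899 + 402 = 3790
Divide by 6: 3790 / 6 = 631.67

631.67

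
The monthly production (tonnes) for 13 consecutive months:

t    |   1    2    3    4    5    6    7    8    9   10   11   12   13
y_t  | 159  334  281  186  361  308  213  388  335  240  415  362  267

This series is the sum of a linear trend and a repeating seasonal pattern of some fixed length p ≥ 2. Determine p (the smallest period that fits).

First differences y_{t+1} − y_t: 175, -53, -95, 175, -53, -95, 175, -53, …
The difference pattern repeats every 3 terms and not for any smaller step, so p = 3.

3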